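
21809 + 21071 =42880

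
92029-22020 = 70009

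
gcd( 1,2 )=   1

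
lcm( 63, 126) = 126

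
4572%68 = 16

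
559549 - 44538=515011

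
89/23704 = 89/23704 = 0.00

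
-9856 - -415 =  - 9441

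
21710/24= 10855/12 = 904.58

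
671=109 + 562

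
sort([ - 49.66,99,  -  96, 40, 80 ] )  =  [ - 96,  -  49.66, 40, 80, 99 ] 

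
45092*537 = 24214404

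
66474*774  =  51450876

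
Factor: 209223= 3^6 * 7^1 *41^1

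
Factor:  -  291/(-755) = 3^1*5^( - 1)*97^1*151^( - 1 )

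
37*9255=342435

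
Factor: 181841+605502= 347^1 *2269^1 = 787343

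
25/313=25/313 = 0.08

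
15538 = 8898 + 6640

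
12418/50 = 248 + 9/25 = 248.36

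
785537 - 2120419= - 1334882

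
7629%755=79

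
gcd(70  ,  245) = 35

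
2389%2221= 168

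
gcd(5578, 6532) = 2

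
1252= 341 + 911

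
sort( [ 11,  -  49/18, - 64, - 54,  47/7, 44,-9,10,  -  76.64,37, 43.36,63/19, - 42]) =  [-76.64, - 64, - 54 ,  -  42, - 9,- 49/18,63/19,47/7, 10,11, 37,43.36, 44]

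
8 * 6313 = 50504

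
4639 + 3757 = 8396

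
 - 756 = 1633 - 2389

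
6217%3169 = 3048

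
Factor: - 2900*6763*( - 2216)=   43461743200 = 2^5*5^2*29^1*277^1*6763^1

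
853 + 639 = 1492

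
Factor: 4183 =47^1*89^1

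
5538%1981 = 1576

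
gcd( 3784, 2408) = 344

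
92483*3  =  277449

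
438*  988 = 432744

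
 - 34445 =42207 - 76652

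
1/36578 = 1/36578 = 0.00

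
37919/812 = 46 + 81/116=46.70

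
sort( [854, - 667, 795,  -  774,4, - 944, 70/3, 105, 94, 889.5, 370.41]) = [- 944, - 774, - 667, 4,70/3, 94, 105,370.41, 795, 854, 889.5]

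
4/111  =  4/111= 0.04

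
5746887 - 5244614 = 502273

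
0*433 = 0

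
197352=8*24669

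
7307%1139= 473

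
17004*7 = 119028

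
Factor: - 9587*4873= -11^1 *443^1  *9587^1 =-46717451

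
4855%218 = 59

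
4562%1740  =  1082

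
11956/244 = 49 = 49.00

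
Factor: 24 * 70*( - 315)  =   - 529200 = - 2^4 * 3^3 * 5^2*7^2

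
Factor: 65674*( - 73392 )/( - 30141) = 1606648736/10047 = 2^5*3^(-1) * 7^1*11^1 * 17^ (  -  1 )*139^1*197^( - 1)*4691^1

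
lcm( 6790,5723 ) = 400610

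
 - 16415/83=  -  198 +19/83  =  - 197.77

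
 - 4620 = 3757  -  8377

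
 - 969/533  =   - 2 + 97/533= - 1.82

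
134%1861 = 134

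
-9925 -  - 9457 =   -  468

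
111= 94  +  17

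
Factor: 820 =2^2*5^1 *41^1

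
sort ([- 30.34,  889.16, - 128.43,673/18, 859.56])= [  -  128.43, - 30.34 , 673/18,859.56, 889.16]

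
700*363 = 254100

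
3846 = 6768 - 2922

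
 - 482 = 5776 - 6258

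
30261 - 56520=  - 26259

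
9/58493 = 9/58493=0.00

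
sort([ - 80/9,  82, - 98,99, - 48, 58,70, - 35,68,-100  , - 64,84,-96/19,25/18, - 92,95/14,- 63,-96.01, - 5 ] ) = [-100, - 98, - 96.01, - 92, - 64,-63 , -48, -35, - 80/9 ,- 96/19, - 5,25/18,  95/14,58,68,70,82,84,99 ] 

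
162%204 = 162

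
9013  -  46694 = -37681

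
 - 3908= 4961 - 8869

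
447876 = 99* 4524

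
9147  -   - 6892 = 16039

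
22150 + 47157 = 69307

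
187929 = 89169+98760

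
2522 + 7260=9782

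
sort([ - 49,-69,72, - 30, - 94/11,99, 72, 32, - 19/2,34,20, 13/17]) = [-69, -49,-30, - 19/2, - 94/11,13/17,  20, 32, 34,  72,72, 99] 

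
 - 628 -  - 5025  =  4397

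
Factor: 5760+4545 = 10305=3^2 * 5^1*229^1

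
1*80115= 80115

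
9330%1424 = 786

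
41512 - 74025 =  - 32513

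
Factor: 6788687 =6788687^1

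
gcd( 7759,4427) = 1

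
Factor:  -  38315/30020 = - 2^(  -  2 )*19^( - 1 )*97^1 = - 97/76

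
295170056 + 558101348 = 853271404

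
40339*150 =6050850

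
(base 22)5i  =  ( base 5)1003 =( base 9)152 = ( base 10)128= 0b10000000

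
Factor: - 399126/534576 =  - 221/296=-2^( - 3 )*13^1*17^1 * 37^(  -  1) 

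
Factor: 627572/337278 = 374/201  =  2^1*3^( - 1)*11^1  *  17^1*67^(-1 )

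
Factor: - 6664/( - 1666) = 2^2 = 4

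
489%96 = 9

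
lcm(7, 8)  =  56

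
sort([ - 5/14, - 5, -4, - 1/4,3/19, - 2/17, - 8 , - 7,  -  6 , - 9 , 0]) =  [- 9, - 8 , - 7, - 6, - 5, - 4 , - 5/14,-1/4, - 2/17,  0,3/19]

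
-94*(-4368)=410592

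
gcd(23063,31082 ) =1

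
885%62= 17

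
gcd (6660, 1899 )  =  9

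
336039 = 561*599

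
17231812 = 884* 19493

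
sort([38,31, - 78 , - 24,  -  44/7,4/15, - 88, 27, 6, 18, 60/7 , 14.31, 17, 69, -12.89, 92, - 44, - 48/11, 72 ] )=[-88,  -  78 , - 44, -24,-12.89, - 44/7,  -  48/11 , 4/15, 6, 60/7, 14.31, 17, 18, 27, 31, 38,69, 72, 92] 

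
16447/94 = 16447/94= 174.97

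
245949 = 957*257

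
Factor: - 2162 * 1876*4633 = -18791040296 = - 2^3 * 7^1 * 23^1 *41^1 * 47^1*67^1 *113^1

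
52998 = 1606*33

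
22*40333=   887326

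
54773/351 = 156 + 17/351 = 156.05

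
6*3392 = 20352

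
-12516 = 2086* ( - 6) 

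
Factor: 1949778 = 2^1 *3^3*36107^1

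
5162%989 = 217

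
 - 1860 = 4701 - 6561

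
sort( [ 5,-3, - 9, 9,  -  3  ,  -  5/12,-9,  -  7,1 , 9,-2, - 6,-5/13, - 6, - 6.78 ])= [-9, - 9, - 7,-6.78,  -  6, - 6,-3,-3,-2,  -  5/12, - 5/13,1, 5, 9 , 9]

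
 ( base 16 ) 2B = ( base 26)1H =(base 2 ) 101011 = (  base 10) 43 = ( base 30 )1d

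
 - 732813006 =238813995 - 971627001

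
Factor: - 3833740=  - 2^2 * 5^1*67^1 * 2861^1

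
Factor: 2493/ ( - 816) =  - 2^( - 4)* 3^1*17^( - 1)*277^1 = -831/272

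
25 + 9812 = 9837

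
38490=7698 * 5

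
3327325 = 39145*85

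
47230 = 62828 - 15598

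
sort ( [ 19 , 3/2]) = [3/2,  19 ]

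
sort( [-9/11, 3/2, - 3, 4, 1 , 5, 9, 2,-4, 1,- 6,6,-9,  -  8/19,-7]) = [ -9, - 7,-6, - 4 , - 3,  -  9/11, -8/19,1 , 1, 3/2, 2, 4,5, 6, 9 ]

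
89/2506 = 89/2506  =  0.04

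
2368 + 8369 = 10737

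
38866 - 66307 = -27441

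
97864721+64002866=161867587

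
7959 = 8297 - 338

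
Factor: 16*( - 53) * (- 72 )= 61056 = 2^7*3^2*53^1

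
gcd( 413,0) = 413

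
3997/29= 3997/29  =  137.83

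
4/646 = 2/323  =  0.01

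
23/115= 1/5 = 0.20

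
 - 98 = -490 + 392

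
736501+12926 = 749427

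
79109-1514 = 77595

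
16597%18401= 16597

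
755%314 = 127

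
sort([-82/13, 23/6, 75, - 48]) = [ - 48 , - 82/13, 23/6,75]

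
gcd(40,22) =2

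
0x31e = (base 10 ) 798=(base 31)pn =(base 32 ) OU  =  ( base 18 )286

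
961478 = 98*9811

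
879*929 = 816591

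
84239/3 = 28079 + 2/3 = 28079.67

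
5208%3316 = 1892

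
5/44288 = 5/44288=   0.00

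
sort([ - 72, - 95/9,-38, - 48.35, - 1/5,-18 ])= [-72, - 48.35, - 38, - 18  ,  -  95/9, - 1/5 ]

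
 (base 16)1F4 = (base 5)4000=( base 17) 1C7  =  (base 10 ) 500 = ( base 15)235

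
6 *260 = 1560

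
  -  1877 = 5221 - 7098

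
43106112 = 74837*576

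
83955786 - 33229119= 50726667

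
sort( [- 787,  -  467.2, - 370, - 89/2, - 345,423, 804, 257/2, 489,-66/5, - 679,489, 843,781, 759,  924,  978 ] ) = [ - 787,  -  679,-467.2,- 370, - 345, - 89/2, - 66/5,257/2, 423, 489, 489, 759, 781, 804, 843, 924 , 978]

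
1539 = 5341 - 3802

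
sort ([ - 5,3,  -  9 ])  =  [ - 9, - 5, 3]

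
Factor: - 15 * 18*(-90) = 2^2*3^5 *5^2 = 24300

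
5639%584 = 383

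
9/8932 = 9/8932  =  0.00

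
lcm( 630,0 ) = 0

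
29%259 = 29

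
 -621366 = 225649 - 847015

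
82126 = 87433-5307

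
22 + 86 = 108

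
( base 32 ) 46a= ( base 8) 10312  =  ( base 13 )1C58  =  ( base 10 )4298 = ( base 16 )10CA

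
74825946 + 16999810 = 91825756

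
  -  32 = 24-56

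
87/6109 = 87/6109 = 0.01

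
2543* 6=15258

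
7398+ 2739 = 10137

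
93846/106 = 46923/53 = 885.34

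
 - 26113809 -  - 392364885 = 366251076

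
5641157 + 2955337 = 8596494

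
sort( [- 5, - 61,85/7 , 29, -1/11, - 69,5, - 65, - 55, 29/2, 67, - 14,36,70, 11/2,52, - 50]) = [ - 69, - 65, - 61, - 55, - 50, - 14, - 5,  -  1/11, 5, 11/2,85/7,29/2 , 29,36, 52,67,70 ]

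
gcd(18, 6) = 6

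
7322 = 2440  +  4882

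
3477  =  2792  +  685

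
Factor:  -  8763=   -  3^1 *23^1*  127^1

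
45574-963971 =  - 918397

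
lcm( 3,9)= 9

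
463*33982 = 15733666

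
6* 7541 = 45246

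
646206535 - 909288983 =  - 263082448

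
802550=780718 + 21832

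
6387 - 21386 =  - 14999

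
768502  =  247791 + 520711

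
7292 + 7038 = 14330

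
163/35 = 4+23/35 =4.66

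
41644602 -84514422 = - 42869820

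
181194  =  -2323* ( - 78)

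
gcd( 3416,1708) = 1708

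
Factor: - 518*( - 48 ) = 2^5*3^1 * 7^1*37^1 = 24864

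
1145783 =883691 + 262092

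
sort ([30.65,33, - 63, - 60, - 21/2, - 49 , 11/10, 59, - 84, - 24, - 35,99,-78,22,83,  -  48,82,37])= [ - 84,-78, - 63, - 60, - 49,-48, - 35, - 24, - 21/2,  11/10, 22, 30.65,33,37, 59,82, 83,99]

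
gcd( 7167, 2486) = 1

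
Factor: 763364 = 2^2 * 7^1*137^1*199^1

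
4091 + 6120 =10211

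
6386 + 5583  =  11969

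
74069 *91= 6740279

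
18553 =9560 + 8993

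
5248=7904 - 2656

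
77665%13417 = 10580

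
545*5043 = 2748435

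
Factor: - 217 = -7^1*31^1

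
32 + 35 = 67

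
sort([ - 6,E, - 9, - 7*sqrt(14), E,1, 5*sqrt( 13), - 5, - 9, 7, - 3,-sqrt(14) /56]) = [ - 7*sqrt( 14), - 9 , - 9, - 6, - 5, - 3, - sqrt( 14 ) /56, 1, E,E,7, 5* sqrt( 13 ) ] 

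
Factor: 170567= 281^1*607^1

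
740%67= 3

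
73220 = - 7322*( -10 )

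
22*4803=105666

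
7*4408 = 30856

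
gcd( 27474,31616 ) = 38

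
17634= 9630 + 8004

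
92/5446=46/2723 = 0.02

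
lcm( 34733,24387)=1146189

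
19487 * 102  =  1987674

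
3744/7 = 534+6/7 =534.86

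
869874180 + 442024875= 1311899055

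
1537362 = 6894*223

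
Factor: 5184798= 2^1*3^1*23^1*37571^1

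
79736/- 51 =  - 1564 + 28/51 = - 1563.45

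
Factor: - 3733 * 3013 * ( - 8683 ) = 97662294307 = 19^1*23^1 *131^1 * 457^1*3733^1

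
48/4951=48/4951=0.01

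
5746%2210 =1326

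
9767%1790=817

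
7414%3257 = 900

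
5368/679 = 7 + 615/679 =7.91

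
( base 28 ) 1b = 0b100111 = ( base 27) 1C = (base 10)39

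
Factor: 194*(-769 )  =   - 2^1*97^1*769^1 = - 149186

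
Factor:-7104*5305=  - 37686720 = -  2^6 *3^1*5^1*37^1 * 1061^1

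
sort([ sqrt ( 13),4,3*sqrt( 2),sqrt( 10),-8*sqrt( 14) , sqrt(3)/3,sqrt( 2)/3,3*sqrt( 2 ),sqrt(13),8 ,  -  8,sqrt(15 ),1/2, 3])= [- 8*sqrt( 14),  -  8,sqrt( 2 )/3, 1/2 , sqrt( 3 )/3,3,sqrt ( 10 ), sqrt( 13),sqrt ( 13),sqrt( 15 ), 4,3*sqrt( 2), 3*sqrt( 2 ), 8]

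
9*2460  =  22140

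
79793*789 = 62956677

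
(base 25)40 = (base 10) 100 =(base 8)144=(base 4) 1210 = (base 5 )400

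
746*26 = 19396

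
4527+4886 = 9413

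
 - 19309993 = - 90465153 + 71155160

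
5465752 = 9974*548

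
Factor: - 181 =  - 181^1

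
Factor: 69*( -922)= -2^1*3^1*23^1*461^1 = - 63618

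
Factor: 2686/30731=34/389= 2^1 * 17^1*389^( - 1 ) 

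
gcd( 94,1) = 1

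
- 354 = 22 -376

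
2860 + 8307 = 11167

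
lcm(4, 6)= 12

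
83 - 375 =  -292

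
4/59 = 4/59 =0.07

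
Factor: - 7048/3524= - 2 = -2^1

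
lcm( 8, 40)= 40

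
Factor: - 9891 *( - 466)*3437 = 15841841022 = 2^1*3^2*7^2 * 157^1*233^1*491^1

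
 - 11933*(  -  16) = 190928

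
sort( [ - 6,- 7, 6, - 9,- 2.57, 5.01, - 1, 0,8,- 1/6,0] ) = [-9, - 7, - 6 , - 2.57,-1, - 1/6, 0, 0,5.01, 6, 8] 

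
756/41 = 756/41=18.44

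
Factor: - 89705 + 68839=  - 20866 =- 2^1*10433^1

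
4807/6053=4807/6053 = 0.79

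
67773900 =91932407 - 24158507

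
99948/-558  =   - 180 + 82/93  =  -179.12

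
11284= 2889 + 8395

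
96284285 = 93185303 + 3098982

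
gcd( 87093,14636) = 1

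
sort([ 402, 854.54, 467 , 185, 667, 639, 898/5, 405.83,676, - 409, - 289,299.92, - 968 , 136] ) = [ - 968 , -409, - 289,136, 898/5, 185, 299.92,402 , 405.83, 467,639,667,676, 854.54]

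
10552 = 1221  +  9331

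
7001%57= 47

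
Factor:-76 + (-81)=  - 157^1 = - 157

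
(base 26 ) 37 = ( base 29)2R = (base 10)85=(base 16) 55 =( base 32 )2L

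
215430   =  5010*43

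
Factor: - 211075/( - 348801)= 3^( - 1 )*5^2*233^(  -  1 ) *499^( - 1)*8443^1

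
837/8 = 104  +  5/8 = 104.62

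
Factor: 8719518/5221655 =2^1 * 3^1* 5^(- 1 ) * 19^1 * 359^( - 1 )*2909^( - 1)*76487^1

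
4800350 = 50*96007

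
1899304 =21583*88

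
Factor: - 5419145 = -5^1*23^1* 47123^1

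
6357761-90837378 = -84479617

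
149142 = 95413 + 53729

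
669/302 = 669/302  =  2.22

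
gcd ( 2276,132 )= 4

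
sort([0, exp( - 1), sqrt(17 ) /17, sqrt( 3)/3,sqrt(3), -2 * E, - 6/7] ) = [-2 * E, - 6/7,0,sqrt ( 17) /17, exp( - 1 ), sqrt( 3) /3,sqrt(3)] 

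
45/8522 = 45/8522 =0.01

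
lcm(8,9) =72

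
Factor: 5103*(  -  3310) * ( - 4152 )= 70131141360 = 2^4*3^7*5^1 * 7^1*173^1*331^1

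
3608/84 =42 + 20/21 = 42.95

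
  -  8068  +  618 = -7450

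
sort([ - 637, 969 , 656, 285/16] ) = [ - 637,285/16, 656, 969]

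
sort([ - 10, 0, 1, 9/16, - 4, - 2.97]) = [ - 10, - 4, - 2.97, 0,  9/16,1 ] 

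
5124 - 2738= 2386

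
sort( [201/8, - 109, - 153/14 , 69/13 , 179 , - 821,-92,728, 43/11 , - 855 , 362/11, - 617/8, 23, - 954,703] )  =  [-954, - 855,-821,-109, - 92,- 617/8,-153/14 , 43/11, 69/13, 23,  201/8,362/11, 179,703,728]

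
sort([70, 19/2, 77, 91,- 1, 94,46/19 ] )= [-1,46/19,19/2,70, 77,91,94 ] 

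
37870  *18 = 681660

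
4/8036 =1/2009 = 0.00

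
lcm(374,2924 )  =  32164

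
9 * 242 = 2178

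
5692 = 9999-4307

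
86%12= 2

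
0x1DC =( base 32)es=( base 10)476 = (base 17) 1B0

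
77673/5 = 77673/5 = 15534.60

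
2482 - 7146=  - 4664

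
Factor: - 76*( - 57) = 4332=   2^2* 3^1 * 19^2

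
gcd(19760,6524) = 4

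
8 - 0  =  8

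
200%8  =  0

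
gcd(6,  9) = 3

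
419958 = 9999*42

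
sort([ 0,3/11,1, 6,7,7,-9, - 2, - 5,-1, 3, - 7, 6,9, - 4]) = [ - 9,  -  7,-5, - 4,  -  2, - 1 , 0,  3/11,1 , 3,6,  6,7, 7,9] 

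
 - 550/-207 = 550/207 = 2.66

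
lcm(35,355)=2485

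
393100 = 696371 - 303271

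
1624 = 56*29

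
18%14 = 4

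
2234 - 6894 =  - 4660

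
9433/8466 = 1 + 967/8466 = 1.11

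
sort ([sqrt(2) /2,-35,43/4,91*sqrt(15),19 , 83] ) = [ - 35, sqrt( 2) /2,43/4 , 19, 83 , 91 * sqrt ( 15)]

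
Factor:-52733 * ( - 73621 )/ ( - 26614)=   -  3882256193/26614=-  2^( - 1) * 7^( - 1)*83^1 * 887^1 * 1901^(-1)*52733^1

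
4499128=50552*89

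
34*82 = 2788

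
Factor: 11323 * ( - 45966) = -2^1*3^1*13^2 * 47^1*67^1*163^1 = -520473018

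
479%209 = 61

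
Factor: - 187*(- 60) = 11220=2^2*3^1 * 5^1*11^1 * 17^1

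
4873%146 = 55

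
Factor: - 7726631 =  - 11^1*239^1*2939^1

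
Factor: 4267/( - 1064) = - 2^( - 3 ) * 7^(  -  1)*17^1 *19^( -1)*251^1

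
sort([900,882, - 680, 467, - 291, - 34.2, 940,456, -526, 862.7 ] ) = [-680, - 526, - 291 , - 34.2, 456, 467, 862.7, 882,900 , 940]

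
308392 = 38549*8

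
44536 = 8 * 5567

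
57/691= 57/691 = 0.08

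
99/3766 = 99/3766 = 0.03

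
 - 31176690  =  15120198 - 46296888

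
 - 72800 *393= - 28610400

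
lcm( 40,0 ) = 0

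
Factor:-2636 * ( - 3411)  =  8991396 = 2^2 * 3^2*379^1*659^1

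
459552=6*76592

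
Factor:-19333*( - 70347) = 1360018551= 3^1 * 131^1*179^1*19333^1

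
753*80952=60956856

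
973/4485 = 973/4485= 0.22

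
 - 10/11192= - 1 + 5591/5596 = -0.00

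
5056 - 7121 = - 2065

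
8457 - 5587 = 2870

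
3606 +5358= 8964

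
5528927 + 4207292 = 9736219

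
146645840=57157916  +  89487924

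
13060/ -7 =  - 13060/7 =- 1865.71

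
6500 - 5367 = 1133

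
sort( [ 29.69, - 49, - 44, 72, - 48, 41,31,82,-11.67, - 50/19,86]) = [-49 , - 48, - 44, - 11.67, - 50/19,29.69,  31, 41, 72,82,86]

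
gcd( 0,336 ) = 336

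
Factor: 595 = 5^1*7^1*17^1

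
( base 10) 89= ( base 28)35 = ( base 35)2J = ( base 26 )3B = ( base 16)59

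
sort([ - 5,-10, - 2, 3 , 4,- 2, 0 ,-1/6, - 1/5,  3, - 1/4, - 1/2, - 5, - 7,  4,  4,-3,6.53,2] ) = [ - 10,  -  7, - 5,-5, - 3 ,  -  2, - 2,-1/2, - 1/4,  -  1/5,-1/6,0,2,  3, 3,4, 4, 4, 6.53]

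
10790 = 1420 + 9370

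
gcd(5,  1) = 1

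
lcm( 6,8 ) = 24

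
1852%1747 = 105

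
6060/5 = 1212 = 1212.00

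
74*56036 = 4146664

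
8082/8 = 4041/4=1010.25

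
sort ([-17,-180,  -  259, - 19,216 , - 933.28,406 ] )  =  [ - 933.28, - 259, - 180, - 19, - 17,  216 , 406 ]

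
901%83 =71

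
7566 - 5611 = 1955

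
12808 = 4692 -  - 8116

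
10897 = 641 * 17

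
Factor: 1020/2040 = 1/2 = 2^( - 1) 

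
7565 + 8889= 16454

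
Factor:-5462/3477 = -2^1*3^(- 1)*19^(-1)*61^( - 1 )*2731^1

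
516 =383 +133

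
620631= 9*68959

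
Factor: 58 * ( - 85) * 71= - 350030=- 2^1  *  5^1 * 17^1*29^1 * 71^1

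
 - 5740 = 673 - 6413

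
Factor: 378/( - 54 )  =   - 7^1 = - 7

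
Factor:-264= - 2^3* 3^1 * 11^1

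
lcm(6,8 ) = 24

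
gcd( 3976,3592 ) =8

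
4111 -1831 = 2280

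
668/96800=167/24200=0.01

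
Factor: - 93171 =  - 3^1 * 13^1*2389^1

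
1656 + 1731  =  3387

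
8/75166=4/37583 = 0.00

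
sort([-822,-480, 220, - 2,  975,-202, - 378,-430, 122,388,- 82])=[ - 822, - 480,- 430,  -  378,- 202, - 82,-2, 122 , 220, 388,975]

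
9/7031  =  9/7031= 0.00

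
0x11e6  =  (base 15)1557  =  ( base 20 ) b92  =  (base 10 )4582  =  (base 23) 8f5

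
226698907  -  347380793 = - 120681886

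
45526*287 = 13065962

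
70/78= 35/39 = 0.90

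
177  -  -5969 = 6146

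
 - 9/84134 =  - 9/84134 = - 0.00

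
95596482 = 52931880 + 42664602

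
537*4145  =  2225865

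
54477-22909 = 31568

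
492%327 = 165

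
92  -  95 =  - 3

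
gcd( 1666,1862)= 98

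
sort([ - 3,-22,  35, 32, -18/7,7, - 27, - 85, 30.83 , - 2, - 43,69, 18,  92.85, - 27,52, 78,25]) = [  -  85,- 43 , - 27, - 27 , - 22,  -  3, - 18/7, - 2 , 7,  18, 25, 30.83,32,35,52, 69, 78,92.85]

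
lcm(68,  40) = 680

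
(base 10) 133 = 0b10000101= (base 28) 4L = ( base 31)49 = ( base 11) 111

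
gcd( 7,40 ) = 1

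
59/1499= 59/1499 = 0.04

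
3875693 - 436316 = 3439377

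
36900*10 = 369000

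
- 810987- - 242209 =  - 568778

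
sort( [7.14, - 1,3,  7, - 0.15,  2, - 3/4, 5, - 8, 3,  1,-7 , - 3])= [ - 8, - 7, - 3, - 1, - 3/4, - 0.15,1, 2,3,3,  5, 7, 7.14] 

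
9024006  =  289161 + 8734845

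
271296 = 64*4239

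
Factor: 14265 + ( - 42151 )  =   - 27886 = -2^1  *73^1 * 191^1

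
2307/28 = 2307/28=82.39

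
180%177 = 3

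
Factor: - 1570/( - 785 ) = 2^1 = 2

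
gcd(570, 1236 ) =6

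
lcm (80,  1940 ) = 7760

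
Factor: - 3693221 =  -7^1 * 527603^1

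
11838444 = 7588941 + 4249503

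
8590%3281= 2028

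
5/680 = 1/136  =  0.01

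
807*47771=38551197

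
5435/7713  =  5435/7713= 0.70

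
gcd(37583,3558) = 1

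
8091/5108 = 1 + 2983/5108 =1.58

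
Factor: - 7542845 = - 5^1 * 43^1*35083^1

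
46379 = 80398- 34019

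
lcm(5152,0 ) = 0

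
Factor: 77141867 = 11^1* 331^1*21187^1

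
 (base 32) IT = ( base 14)313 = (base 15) 2a5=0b1001011101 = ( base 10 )605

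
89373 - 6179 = 83194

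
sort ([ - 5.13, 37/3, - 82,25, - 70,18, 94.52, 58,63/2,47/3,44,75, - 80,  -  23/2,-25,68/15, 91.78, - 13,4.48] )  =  [ - 82, - 80,-70, - 25  , - 13, - 23/2,-5.13, 4.48, 68/15, 37/3, 47/3, 18,  25,63/2,44,58, 75,91.78,94.52 ] 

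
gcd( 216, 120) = 24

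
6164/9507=6164/9507= 0.65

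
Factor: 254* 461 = 2^1*127^1  *  461^1 = 117094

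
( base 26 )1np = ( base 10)1299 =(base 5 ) 20144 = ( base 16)513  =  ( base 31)1as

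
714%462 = 252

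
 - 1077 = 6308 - 7385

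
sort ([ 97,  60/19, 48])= [ 60/19,48, 97] 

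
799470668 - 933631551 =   -  134160883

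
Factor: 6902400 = 2^7*3^1* 5^2*719^1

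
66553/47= 1416+1/47= 1416.02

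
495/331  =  1 + 164/331= 1.50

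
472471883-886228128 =  -  413756245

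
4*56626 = 226504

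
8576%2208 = 1952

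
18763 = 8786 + 9977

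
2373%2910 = 2373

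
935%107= 79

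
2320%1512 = 808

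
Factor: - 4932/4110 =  - 2^1*3^1* 5^ ( - 1) = - 6/5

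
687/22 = 687/22 =31.23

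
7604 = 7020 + 584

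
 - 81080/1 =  - 81080 = - 81080.00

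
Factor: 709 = 709^1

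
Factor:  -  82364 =-2^2*59^1*349^1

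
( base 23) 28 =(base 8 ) 66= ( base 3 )2000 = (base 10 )54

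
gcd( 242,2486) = 22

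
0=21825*0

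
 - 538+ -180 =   -  718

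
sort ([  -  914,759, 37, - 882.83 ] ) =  [ - 914,  -  882.83, 37 , 759] 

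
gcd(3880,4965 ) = 5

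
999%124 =7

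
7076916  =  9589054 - 2512138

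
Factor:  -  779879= - 779879^1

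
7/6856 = 7/6856 = 0.00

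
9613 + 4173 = 13786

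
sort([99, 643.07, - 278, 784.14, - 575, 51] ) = [ - 575 ,  -  278,  51, 99 , 643.07, 784.14]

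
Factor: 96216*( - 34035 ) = -3274711560 = -2^3*3^2  *5^1*19^1*211^1*2269^1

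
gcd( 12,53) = 1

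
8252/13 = 634+10/13 = 634.77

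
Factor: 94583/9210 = 2^(-1 )*3^(  -  1)*5^ ( - 1)*307^ ( - 1)*94583^1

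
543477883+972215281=1515693164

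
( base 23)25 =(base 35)1g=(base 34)1h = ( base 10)51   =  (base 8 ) 63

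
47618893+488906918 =536525811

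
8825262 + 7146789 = 15972051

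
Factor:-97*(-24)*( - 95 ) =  - 221160 = -2^3*3^1*5^1*19^1*97^1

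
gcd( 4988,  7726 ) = 2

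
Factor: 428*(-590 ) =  - 252520 = - 2^3*5^1*59^1*107^1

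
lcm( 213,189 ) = 13419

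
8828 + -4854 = 3974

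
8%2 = 0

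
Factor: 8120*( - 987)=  - 2^3*3^1*5^1 * 7^2*29^1* 47^1 = - 8014440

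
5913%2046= 1821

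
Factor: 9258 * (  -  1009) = - 9341322=- 2^1*3^1*1009^1*1543^1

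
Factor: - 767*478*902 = -330696652 = - 2^2*11^1*13^1*41^1*59^1 * 239^1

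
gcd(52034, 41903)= 1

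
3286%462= 52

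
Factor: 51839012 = 2^2*12959753^1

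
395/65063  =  395/65063 = 0.01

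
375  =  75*5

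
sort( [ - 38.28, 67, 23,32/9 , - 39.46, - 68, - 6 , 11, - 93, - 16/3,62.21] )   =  [ - 93, - 68, - 39.46, -38.28, - 6, - 16/3 , 32/9, 11,23 , 62.21, 67 ]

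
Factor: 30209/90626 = 2^( -1)*17^1*113^( - 1)*401^ ( - 1)*1777^1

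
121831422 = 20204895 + 101626527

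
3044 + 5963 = 9007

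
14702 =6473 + 8229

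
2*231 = 462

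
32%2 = 0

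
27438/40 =685+ 19/20 = 685.95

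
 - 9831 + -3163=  - 12994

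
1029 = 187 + 842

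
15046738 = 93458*161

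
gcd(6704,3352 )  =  3352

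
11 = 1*11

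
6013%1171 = 158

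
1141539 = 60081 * 19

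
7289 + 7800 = 15089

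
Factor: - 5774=-2^1*2887^1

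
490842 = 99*4958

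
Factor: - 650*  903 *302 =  - 2^2 * 3^1*5^2*7^1*13^1 * 43^1*151^1 = - 177258900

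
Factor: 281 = 281^1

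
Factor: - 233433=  - 3^2*37^1*701^1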